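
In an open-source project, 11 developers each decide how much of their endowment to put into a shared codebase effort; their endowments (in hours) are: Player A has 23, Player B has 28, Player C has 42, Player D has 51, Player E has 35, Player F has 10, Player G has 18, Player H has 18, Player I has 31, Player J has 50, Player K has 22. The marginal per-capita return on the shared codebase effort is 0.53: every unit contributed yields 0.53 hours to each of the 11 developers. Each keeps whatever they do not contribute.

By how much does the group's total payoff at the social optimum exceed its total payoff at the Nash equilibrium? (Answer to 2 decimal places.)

1584.24 hours

The private return per contributed unit is 0.53 < 1 for everyone, so the Nash equilibrium is zero contribution and the group total is Σ E_j = 23 + 28 + 42 + 51 + 35 + 10 + 18 + 18 + 31 + 50 + 22 = 328.
Each contributed unit returns 5.830 to the group, so the social optimum is full contribution by everyone: group total = 5.830 × 328 = 1912.24.
Efficiency loss = (5.830 − 1) × 328 = 1584.24.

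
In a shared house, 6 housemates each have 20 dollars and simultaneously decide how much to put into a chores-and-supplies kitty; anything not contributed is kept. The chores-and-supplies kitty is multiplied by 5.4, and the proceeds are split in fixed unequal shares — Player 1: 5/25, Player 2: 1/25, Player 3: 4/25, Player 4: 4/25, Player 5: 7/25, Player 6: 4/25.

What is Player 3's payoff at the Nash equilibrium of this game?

54.56 dollars

Player j's private return per contributed unit is 5.4 × (j's share). Contributing is weakly dominant for j when that share is at least 1/5.4 = 0.1852, and contributing 0 is dominant otherwise.
Player 1 and Player 5 clear that bar, contributing 20 each; the remaining 4 contribute 0. Total contributed: 40.
Player 3 keeps 20 and receives 5.4 × 40 × 4/25 = 34.56 from the chores-and-supplies kitty, for a payoff of 54.56.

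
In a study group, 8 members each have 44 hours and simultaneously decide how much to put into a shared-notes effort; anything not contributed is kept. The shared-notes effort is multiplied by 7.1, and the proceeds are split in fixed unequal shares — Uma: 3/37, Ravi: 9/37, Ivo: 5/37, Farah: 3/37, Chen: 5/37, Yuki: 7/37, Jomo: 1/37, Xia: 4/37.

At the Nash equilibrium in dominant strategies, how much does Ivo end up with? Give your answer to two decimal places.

Each unit j contributes comes back to j as 7.1 × (j's share), so j prefers to contribute only if that share exceeds 1/7.1 = 0.1408; otherwise keeping the unit dominates.
Ravi and Yuki clear that bar, contributing 44 each; the remaining 6 contribute 0. Total contributed: 88.
Ivo keeps 44 and receives 7.1 × 88 × 5/37 = 84.43 from the shared-notes effort, for a payoff of 128.43.

128.43 hours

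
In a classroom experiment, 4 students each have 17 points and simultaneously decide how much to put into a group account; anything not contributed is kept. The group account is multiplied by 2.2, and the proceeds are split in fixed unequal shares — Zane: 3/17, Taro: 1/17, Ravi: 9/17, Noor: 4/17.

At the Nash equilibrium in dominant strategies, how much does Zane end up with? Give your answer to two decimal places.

23.60 points

For player j, contributing a unit is worthwhile iff 2.2 × (j's share) ≥ 1, i.e. iff j's share is at least 0.4545.
Only Ravi (9/17) clears that bar, contributing 17; the remaining 3 contribute 0. Total contributed: 17.
Zane keeps 17 and receives 2.2 × 17 × 3/17 = 6.60 from the group account, for a payoff of 23.60.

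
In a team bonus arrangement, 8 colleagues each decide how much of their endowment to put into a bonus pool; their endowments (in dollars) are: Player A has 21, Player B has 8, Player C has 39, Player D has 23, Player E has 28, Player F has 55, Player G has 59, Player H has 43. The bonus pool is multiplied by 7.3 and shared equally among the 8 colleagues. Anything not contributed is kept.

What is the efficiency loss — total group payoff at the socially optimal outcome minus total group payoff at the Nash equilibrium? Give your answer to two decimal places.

1738.80 dollars

The private return per contributed unit is 7.3/8 = 0.9125 < 1 for every player regardless of endowment, so the Nash equilibrium is zero contribution and the group total is Σ E_j = 21 + 8 + 39 + 23 + 28 + 55 + 59 + 43 = 276.
Each contributed unit returns 7.300 to the group, so the social optimum is full contribution by everyone: group total = 7.300 × 276 = 2014.80.
Efficiency loss = (7.300 − 1) × 276 = 1738.80.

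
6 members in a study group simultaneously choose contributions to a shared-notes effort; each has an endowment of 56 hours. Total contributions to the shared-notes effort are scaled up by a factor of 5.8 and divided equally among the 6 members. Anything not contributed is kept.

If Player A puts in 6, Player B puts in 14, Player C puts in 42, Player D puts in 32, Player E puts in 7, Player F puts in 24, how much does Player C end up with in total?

134.83 hours

Total contributed: 6 + 14 + 42 + 32 + 7 + 24 = 125.
Each receives 5.8 × 125 / 6 = 120.83 from the shared-notes effort.
Player C keeps 56 − 42 = 14, so Player C's payoff is 14 + 120.83 = 134.83.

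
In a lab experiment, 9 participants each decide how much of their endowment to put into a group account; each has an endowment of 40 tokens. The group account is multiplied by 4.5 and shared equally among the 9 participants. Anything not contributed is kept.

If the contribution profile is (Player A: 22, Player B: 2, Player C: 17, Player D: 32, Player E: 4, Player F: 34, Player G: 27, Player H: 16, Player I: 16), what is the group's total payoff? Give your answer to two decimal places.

Total contributed: 22 + 2 + 17 + 32 + 4 + 34 + 27 + 16 + 16 = 170; total kept: 9 × 40 − 170 = 190.
The group account pays out 4.5 × 170 = 765.00 in aggregate.
Group total = 190 + 765.00 = 955.00.

955.00 tokens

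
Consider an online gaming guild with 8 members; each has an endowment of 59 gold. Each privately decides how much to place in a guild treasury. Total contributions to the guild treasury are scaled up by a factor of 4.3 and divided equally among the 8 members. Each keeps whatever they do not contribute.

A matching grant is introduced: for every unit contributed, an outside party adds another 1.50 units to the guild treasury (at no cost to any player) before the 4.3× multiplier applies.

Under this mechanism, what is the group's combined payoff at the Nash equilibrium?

5074.00 gold

Under the mechanism each unit contributed yields 4.3 × 2.50 / 8 = 1.3438 back to its contributor per unit of net cost, which exceeds 1, making full contribution the dominant choice for everyone.
So the Nash equilibrium is full contribution by all 8; the group earns 4.3 × 2.50 × 472 = 5074.00.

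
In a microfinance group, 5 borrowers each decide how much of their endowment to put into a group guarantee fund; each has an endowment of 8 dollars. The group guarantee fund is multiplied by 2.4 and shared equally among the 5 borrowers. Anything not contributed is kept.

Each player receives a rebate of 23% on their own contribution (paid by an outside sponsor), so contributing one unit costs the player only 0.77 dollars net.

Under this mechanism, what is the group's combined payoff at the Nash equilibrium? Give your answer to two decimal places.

40.00 dollars

With the mechanism, a contributed unit returns (2.4/5) / 0.77 = 0.6234 per unit of net cost — still below 1 — so contributing 0 remains dominant for every player.
At the Nash equilibrium no one contributes; group total payoff = 5 × 8 = 40.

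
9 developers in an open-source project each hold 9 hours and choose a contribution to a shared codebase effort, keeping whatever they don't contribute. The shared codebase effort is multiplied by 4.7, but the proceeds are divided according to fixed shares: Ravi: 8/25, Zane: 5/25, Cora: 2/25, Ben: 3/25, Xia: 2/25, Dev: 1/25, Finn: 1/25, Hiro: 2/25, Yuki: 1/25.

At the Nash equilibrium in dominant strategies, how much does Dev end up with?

10.69 hours

For player j, contributing a unit is worthwhile iff 4.7 × (j's share) ≥ 1, i.e. iff j's share is at least 0.2128.
The only share above 0.2128 is Ravi's 8/25, contributing 9; the remaining 8 contribute 0. Total contributed: 9.
Dev keeps 9 and receives 4.7 × 9 × 1/25 = 1.69 from the shared codebase effort, for a payoff of 10.69.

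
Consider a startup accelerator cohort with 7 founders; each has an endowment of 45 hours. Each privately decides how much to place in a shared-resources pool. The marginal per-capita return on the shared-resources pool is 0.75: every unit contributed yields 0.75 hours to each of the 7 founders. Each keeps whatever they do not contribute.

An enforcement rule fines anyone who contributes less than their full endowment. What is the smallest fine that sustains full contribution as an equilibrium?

Given the others contribute fully, the best deviation is to contribute 0 (any partial contribution still incurs the fine and gives up units whose private return 0.75 is below 1).
Deviating from 45 to 0 saves 45 hours but forfeits the deviator's share of the drop in the shared-resources pool: 0.75 × 45 = 33.75.
So the deviation gain is 45 − 33.75 = 11.25, and the fine must be at least 11.25 hours to wipe it out.

11.25 hours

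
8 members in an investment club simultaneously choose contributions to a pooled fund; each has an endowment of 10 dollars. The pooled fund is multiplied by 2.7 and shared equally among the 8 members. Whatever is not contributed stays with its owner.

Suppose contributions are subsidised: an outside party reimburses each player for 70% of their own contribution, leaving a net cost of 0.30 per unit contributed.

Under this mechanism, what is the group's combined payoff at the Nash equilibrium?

272.00 dollars

The effective private return per unit is now (2.7/8) / 0.30 = 1.1250 > 1, so every player's dominant strategy flips to full contribution.
So the Nash equilibrium is full contribution by all 8; the group earns 8 × (10 × 0.70 + 2.7 × 10) = 272.00.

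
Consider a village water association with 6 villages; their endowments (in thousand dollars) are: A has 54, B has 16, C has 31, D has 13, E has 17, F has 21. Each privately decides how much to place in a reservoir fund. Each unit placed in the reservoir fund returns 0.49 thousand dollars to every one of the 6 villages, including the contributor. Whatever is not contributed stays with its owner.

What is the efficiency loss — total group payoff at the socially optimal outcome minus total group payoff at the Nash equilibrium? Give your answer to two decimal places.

294.88 thousand dollars

The private return per contributed unit is 0.49 < 1 for everyone, so the Nash equilibrium is zero contribution and the group total is Σ E_j = 54 + 16 + 31 + 13 + 17 + 21 = 152.
Each contributed unit returns 2.940 to the group, so the social optimum is full contribution by everyone: group total = 2.940 × 152 = 446.88.
Efficiency loss = (2.940 − 1) × 152 = 294.88.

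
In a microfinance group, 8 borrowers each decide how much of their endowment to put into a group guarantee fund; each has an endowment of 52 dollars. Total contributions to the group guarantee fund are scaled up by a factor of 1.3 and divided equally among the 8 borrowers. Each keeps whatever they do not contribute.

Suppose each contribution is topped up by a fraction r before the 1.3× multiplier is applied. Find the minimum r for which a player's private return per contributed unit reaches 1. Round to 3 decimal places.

With matching at rate r, one contributed unit becomes (1 + r) in the group guarantee fund and returns 1.3 × (1 + r) / 8 to the contributor.
Setting this equal to 1: 1 + r = 8/1.3 = 6.1538.
So the minimum matching rate is r = 6.1538 − 1 = 5.154.

5.154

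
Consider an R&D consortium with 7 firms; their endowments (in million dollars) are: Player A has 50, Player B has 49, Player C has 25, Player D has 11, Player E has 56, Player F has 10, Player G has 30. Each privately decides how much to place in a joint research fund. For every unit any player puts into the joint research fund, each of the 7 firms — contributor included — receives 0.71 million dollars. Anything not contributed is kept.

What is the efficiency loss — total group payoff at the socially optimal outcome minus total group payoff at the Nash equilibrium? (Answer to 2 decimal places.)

917.07 million dollars

The private return per contributed unit is 0.71 < 1 for everyone, so the Nash equilibrium is zero contribution and the group total is Σ E_j = 50 + 49 + 25 + 11 + 56 + 10 + 30 = 231.
Each contributed unit returns 4.970 to the group, so the social optimum is full contribution by everyone: group total = 4.970 × 231 = 1148.07.
Efficiency loss = (4.970 − 1) × 231 = 917.07.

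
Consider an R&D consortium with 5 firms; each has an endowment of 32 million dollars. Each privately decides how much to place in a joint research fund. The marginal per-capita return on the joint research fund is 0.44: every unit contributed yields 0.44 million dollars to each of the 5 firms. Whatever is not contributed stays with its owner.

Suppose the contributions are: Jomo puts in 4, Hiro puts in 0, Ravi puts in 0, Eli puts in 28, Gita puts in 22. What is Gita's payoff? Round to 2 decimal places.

33.76 million dollars

Total contributed: 4 + 0 + 0 + 28 + 22 = 54.
Each receives 0.44 × 54 = 23.76 from the joint research fund.
Gita keeps 32 − 22 = 10, so Gita's payoff is 10 + 23.76 = 33.76.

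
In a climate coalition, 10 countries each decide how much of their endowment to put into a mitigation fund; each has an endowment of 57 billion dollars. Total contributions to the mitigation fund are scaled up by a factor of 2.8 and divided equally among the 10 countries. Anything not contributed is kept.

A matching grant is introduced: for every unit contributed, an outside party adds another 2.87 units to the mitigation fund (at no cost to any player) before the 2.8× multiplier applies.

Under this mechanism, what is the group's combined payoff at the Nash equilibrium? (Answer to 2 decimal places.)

Under the mechanism each unit contributed yields 2.8 × 3.87 / 10 = 1.0836 back to its contributor per unit of net cost, which exceeds 1, making full contribution the dominant choice for everyone.
At the Nash equilibrium everyone contributes 57. Group total payoff = 2.8 × 3.87 × 570 = 6176.52.

6176.52 billion dollars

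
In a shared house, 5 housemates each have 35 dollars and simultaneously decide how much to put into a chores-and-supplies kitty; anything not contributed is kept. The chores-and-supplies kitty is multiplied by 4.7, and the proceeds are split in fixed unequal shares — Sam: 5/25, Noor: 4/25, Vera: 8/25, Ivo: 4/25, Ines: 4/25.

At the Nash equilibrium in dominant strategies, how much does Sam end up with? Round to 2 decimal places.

67.90 dollars

A player with share s gets back 4.7·s per unit contributed, so full contribution is dominant for anyone with s > 1/4.7 = 0.2128 and zero contribution is dominant for anyone below.
Only Vera (8/25) clears that bar, contributing 35; the remaining 4 contribute 0. Total contributed: 35.
Sam keeps 35 and receives 4.7 × 35 × 5/25 = 32.90 from the chores-and-supplies kitty, for a payoff of 67.90.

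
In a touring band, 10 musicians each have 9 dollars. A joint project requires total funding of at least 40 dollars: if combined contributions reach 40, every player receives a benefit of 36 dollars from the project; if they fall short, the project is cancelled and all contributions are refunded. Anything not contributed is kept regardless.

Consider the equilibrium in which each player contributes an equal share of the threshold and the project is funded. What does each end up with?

Equal share of the threshold: 40/10 = 4.
At this profile no one gains by cutting their contribution: any cut drops the total below 40, the project is cancelled, contributions are refunded, and the deviator ends with 9, which is less than 9 − 4 + 36 = 41. Contributing more than 4 just wastes the excess. So contributing exactly 4 is a best response.
Each player's payoff: 9 − 4 + 36 = 41.

41 dollars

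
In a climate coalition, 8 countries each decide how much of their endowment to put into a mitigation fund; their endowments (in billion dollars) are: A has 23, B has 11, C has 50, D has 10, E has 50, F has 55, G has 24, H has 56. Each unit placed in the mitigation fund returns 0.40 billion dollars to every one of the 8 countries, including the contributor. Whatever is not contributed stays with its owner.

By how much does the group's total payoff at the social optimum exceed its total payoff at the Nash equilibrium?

613.80 billion dollars

The private return per contributed unit is 0.40 < 1 for everyone, so the Nash equilibrium is zero contribution and the group total is Σ E_j = 23 + 11 + 50 + 10 + 50 + 55 + 24 + 56 = 279.
Each contributed unit returns 3.200 to the group, so the social optimum is full contribution by everyone: group total = 3.200 × 279 = 892.80.
Efficiency loss = (3.200 − 1) × 279 = 613.80.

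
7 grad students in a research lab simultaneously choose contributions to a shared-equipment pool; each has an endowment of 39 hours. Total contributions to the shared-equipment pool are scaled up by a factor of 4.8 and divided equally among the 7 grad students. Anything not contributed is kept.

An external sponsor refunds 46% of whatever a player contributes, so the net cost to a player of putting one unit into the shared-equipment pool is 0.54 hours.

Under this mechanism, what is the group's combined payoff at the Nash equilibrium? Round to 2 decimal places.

1435.98 hours

Under the mechanism each unit contributed yields (4.8/7) / 0.54 = 1.2698 back to its contributor per unit of net cost, which exceeds 1, making full contribution the dominant choice for everyone.
At the Nash equilibrium everyone contributes 39. Group total payoff = 7 × (39 × 0.46 + 4.8 × 39) = 1435.98.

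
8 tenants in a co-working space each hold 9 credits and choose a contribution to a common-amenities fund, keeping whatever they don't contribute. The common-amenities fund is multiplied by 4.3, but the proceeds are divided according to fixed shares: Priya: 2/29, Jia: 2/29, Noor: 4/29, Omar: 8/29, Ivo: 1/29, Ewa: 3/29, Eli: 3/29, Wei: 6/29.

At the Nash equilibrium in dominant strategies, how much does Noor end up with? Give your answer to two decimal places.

Each unit j contributes comes back to j as 4.3 × (j's share), so j prefers to contribute only if that share exceeds 1/4.3 = 0.2326; otherwise keeping the unit dominates.
Omar alone (share 8/29) is above the threshold, contributing 9; the remaining 7 contribute 0. Total contributed: 9.
Noor keeps 9 and receives 4.3 × 9 × 4/29 = 5.34 from the common-amenities fund, for a payoff of 14.34.

14.34 credits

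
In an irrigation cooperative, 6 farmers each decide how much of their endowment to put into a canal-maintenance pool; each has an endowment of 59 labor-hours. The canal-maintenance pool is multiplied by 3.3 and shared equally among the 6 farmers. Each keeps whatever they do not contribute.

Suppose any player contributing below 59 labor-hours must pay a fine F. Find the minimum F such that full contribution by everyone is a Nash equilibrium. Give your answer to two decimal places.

Given the others contribute fully, the best deviation is to contribute 0 (any partial contribution still incurs the fine and gives up units whose private return 0.5500 is below 1).
Deviating from 59 to 0 saves 59 labor-hours but forfeits the deviator's share of the drop in the canal-maintenance pool: 3.3/6 × 59 = 32.45.
So the deviation gain is 59 − 32.45 = 26.55, and the fine must be at least 26.55 labor-hours to wipe it out.

26.55 labor-hours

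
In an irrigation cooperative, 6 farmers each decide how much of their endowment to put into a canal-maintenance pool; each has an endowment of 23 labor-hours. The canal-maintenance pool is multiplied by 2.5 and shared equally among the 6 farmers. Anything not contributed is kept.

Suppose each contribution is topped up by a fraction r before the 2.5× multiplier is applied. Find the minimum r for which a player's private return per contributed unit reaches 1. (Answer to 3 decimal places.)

With matching at rate r, one contributed unit becomes (1 + r) in the canal-maintenance pool and returns 2.5 × (1 + r) / 6 to the contributor.
Setting this equal to 1: 1 + r = 6/2.5 = 2.4000.
So the minimum matching rate is r = 2.4000 − 1 = 1.400.

1.400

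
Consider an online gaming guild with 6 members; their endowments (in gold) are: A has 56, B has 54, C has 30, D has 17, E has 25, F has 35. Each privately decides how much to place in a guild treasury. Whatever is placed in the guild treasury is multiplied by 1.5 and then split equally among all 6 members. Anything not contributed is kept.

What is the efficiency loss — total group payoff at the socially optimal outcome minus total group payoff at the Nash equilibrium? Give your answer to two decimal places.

The private return per contributed unit is 1.5/6 = 0.2500 < 1 for every player regardless of endowment, so the Nash equilibrium is zero contribution and the group total is Σ E_j = 56 + 54 + 30 + 17 + 25 + 35 = 217.
Each contributed unit returns 1.500 to the group, so the social optimum is full contribution by everyone: group total = 1.500 × 217 = 325.50.
Efficiency loss = (1.500 − 1) × 217 = 108.50.

108.50 gold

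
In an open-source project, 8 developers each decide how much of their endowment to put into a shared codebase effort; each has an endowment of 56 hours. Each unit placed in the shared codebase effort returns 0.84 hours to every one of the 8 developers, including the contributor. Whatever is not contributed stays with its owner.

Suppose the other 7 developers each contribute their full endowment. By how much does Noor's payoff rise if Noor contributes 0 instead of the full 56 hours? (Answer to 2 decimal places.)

8.96 hours

Switching from a contribution of 56 to 0 lets Noor keep an extra 56 hours, but lowers the shared codebase effort by 56, which costs Noor their own share of that drop: 0.84 × 56 = 47.04.
Net gain = 56 − 47.04 = 8.96. The private return per contributed unit (0.84) is below 1, so free-riding is indeed the best response regardless of what the others do.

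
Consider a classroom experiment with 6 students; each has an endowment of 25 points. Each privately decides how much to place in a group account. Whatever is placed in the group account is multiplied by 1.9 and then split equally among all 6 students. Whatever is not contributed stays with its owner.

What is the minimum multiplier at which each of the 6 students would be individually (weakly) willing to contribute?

6

A contributed unit returns (multiplier)/6 to its contributor.
This reaches 1 exactly when the multiplier is 6.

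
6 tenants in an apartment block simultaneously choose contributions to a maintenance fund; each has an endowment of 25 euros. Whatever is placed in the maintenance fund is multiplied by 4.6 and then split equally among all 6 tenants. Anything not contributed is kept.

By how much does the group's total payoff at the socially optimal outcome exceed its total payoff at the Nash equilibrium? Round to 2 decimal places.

Each contributed unit returns 4.6/6 = 0.7667 to its contributor — below 1 — so contributing 0 is dominant for every player. At the Nash equilibrium everyone keeps their 25, and the group total is 6 × 25 = 150.
Each contributed unit returns 4.600 to the group as a whole (0.7667 to each of 6 players), which exceeds 1, so the social optimum is full contribution: group total = 4.600 × 150 = 690.00.
Efficiency loss = 690.00 − 150 = 540.00.

540.00 euros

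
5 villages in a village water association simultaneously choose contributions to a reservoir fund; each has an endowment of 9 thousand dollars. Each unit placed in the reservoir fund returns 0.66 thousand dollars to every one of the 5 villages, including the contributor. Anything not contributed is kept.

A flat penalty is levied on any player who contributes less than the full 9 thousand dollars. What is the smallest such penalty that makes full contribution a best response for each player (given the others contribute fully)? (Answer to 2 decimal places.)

3.06 thousand dollars

Given the others contribute fully, the best deviation is to contribute 0 (any partial contribution still incurs the fine and gives up units whose private return 0.66 is below 1).
Deviating from 9 to 0 saves 9 thousand dollars but forfeits the deviator's share of the drop in the reservoir fund: 0.66 × 9 = 5.94.
So the deviation gain is 9 − 5.94 = 3.06, and the fine must be at least 3.06 thousand dollars to wipe it out.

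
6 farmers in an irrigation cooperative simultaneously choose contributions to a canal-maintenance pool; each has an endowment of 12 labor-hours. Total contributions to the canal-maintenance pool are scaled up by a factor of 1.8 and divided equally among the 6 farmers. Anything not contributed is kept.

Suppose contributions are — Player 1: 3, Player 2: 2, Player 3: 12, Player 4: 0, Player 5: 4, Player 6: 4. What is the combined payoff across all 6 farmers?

92.00 labor-hours

Total contributed: 3 + 2 + 12 + 0 + 4 + 4 = 25; total kept: 6 × 12 − 25 = 47.
The canal-maintenance pool pays out 1.8 × 25 = 45.00 in aggregate.
Group total = 47 + 45.00 = 92.00.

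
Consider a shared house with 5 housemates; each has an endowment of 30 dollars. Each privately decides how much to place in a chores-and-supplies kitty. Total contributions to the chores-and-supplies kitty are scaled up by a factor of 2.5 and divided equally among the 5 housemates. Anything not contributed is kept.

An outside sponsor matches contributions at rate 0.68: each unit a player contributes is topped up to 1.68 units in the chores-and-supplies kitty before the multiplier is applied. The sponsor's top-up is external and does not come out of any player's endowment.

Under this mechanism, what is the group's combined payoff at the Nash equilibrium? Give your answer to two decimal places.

Even with the mechanism, each unit contributed returns only 2.5 × 1.68 / 5 = 0.8400 per unit of net cost, so contributing nothing is still dominant.
At the Nash equilibrium no one contributes; group total payoff = 5 × 30 = 150.

150.00 dollars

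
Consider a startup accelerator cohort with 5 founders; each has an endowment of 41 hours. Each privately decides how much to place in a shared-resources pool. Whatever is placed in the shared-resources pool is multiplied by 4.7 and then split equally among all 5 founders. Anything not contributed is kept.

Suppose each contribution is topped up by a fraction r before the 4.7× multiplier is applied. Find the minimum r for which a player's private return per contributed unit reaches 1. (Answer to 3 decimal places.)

0.064

With matching at rate r, one contributed unit becomes (1 + r) in the shared-resources pool and returns 4.7 × (1 + r) / 5 to the contributor.
Setting this equal to 1: 1 + r = 5/4.7 = 1.0638.
So the minimum matching rate is r = 1.0638 − 1 = 0.064.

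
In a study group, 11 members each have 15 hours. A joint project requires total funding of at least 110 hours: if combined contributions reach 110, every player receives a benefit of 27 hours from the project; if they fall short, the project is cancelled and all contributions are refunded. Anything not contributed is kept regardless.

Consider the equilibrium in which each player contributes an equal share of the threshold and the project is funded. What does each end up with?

32 hours

Equal share of the threshold: 110/11 = 10.
At this profile no one gains by cutting their contribution: any cut drops the total below 110, the project is cancelled, contributions are refunded, and the deviator ends with 15, which is less than 15 − 10 + 27 = 32. Contributing more than 10 just wastes the excess. So contributing exactly 10 is a best response.
Each player's payoff: 15 − 10 + 27 = 32.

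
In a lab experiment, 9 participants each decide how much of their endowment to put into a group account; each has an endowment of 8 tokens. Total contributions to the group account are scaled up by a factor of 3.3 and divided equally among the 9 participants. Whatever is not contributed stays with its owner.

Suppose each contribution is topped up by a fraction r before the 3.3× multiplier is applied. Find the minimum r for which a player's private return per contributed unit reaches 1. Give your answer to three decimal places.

1.727

With matching at rate r, one contributed unit becomes (1 + r) in the group account and returns 3.3 × (1 + r) / 9 to the contributor.
Setting this equal to 1: 1 + r = 9/3.3 = 2.7273.
So the minimum matching rate is r = 2.7273 − 1 = 1.727.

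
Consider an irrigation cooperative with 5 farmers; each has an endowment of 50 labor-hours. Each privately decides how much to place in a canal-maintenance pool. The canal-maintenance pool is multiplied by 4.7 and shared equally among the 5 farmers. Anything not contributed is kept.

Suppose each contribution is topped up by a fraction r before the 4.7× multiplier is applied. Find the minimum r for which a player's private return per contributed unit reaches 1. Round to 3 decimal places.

0.064

With matching at rate r, one contributed unit becomes (1 + r) in the canal-maintenance pool and returns 4.7 × (1 + r) / 5 to the contributor.
Setting this equal to 1: 1 + r = 5/4.7 = 1.0638.
So the minimum matching rate is r = 1.0638 − 1 = 0.064.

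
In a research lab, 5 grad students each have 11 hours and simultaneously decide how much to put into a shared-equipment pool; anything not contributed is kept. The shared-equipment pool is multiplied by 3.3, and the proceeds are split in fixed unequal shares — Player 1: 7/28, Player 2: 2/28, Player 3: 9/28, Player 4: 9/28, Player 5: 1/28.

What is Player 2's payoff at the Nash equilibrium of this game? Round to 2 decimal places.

Each unit j contributes comes back to j as 3.3 × (j's share), so j prefers to contribute only if that share exceeds 1/3.3 = 0.3030; otherwise keeping the unit dominates.
Player 3 and Player 4 are above the threshold, contributing 11 each; the remaining 3 contribute 0. Total contributed: 22.
Player 2 keeps 11 and receives 3.3 × 22 × 2/28 = 5.19 from the shared-equipment pool, for a payoff of 16.19.

16.19 hours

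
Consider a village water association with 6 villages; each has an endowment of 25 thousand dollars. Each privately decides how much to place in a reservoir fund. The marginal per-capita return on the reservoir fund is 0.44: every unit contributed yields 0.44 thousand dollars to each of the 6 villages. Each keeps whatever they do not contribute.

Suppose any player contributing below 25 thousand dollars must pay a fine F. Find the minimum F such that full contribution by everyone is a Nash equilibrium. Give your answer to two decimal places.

14.00 thousand dollars

Given the others contribute fully, the best deviation is to contribute 0 (any partial contribution still incurs the fine and gives up units whose private return 0.44 is below 1).
Deviating from 25 to 0 saves 25 thousand dollars but forfeits the deviator's share of the drop in the reservoir fund: 0.44 × 25 = 11.00.
So the deviation gain is 25 − 11.00 = 14.00, and the fine must be at least 14.00 thousand dollars to wipe it out.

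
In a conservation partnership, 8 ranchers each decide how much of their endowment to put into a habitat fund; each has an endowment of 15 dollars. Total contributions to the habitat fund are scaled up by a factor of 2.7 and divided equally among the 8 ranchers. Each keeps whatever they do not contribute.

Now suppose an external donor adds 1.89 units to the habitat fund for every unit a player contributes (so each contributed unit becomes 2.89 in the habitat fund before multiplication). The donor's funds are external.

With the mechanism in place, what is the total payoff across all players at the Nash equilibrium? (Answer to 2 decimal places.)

With the mechanism, a contributed unit returns 2.7 × 2.89 / 8 = 0.9754 per unit of net cost — still below 1 — so contributing 0 remains dominant for every player.
At the Nash equilibrium no one contributes; group total payoff = 8 × 15 = 120.

120.00 dollars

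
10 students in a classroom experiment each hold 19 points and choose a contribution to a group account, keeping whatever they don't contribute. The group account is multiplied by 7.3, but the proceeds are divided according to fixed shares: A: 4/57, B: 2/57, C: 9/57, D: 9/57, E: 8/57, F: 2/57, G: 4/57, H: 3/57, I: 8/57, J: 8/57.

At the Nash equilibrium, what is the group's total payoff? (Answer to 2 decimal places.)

788.50 points

Each unit j contributes comes back to j as 7.3 × (j's share), so j prefers to contribute only if that share exceeds 1/7.3 = 0.1370; otherwise keeping the unit dominates.
C, D, E, I and J are above the threshold, contributing 19 each; the remaining 5 contribute 0. Total contributed: 95.
The group account pays out 7.3 × 95 = 693.50 in total (split across the unequal shares, but the aggregate is all that matters for the group sum).
The 5 free-riders keep 19 each, adding 95. Group total = 95 + 693.50 = 788.50.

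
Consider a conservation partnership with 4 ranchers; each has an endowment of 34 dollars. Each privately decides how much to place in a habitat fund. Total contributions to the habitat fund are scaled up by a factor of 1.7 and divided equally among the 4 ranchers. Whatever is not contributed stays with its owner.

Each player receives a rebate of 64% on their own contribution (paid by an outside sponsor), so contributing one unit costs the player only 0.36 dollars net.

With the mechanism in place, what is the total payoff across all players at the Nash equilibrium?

318.24 dollars

With the mechanism, a contributed unit returns (1.7/4) / 0.36 = 1.1806 per unit of net cost to the contributor — now above 1 — so contributing fully is weakly dominant for every player.
At the Nash equilibrium everyone contributes 34. Group total payoff = 4 × (34 × 0.64 + 1.7 × 34) = 318.24.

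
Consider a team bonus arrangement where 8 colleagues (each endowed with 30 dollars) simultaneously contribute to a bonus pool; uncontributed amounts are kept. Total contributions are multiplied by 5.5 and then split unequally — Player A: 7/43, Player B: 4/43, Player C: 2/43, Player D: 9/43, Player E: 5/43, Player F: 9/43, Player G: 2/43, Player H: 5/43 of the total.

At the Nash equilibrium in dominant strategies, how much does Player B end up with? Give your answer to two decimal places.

A player with share s gets back 5.5·s per unit contributed, so full contribution is dominant for anyone with s > 1/5.5 = 0.1818 and zero contribution is dominant for anyone below.
Player D and Player F clear that bar, contributing 30 each; the remaining 6 contribute 0. Total contributed: 60.
Player B keeps 30 and receives 5.5 × 60 × 4/43 = 30.70 from the bonus pool, for a payoff of 60.70.

60.70 dollars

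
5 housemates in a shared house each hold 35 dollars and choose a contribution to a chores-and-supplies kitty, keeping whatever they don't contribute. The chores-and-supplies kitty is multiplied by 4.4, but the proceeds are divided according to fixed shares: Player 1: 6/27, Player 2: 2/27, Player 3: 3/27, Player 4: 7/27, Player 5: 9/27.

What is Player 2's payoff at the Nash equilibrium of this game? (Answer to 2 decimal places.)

57.81 dollars

For player j, contributing a unit is worthwhile iff 4.4 × (j's share) ≥ 1, i.e. iff j's share is at least 0.2273.
The shares above 0.2273 belong to Player 4 and Player 5, contributing 35 each; the remaining 3 contribute 0. Total contributed: 70.
Player 2 keeps 35 and receives 4.4 × 70 × 2/27 = 22.81 from the chores-and-supplies kitty, for a payoff of 57.81.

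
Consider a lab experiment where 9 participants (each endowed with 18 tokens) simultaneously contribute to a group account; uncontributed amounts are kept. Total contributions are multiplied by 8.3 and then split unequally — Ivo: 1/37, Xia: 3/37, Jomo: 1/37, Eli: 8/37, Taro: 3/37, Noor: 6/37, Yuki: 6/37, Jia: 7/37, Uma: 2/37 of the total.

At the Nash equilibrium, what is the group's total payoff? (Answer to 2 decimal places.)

Each unit j contributes comes back to j as 8.3 × (j's share), so j prefers to contribute only if that share exceeds 1/8.3 = 0.1205; otherwise keeping the unit dominates.
The shares above 0.1205 belong to Eli, Noor, Yuki and Jia, contributing 18 each; the remaining 5 contribute 0. Total contributed: 72.
The group account pays out 8.3 × 72 = 597.60 in total (split across the unequal shares, but the aggregate is all that matters for the group sum).
The 5 free-riders keep 18 each, adding 90. Group total = 90 + 597.60 = 687.60.

687.60 tokens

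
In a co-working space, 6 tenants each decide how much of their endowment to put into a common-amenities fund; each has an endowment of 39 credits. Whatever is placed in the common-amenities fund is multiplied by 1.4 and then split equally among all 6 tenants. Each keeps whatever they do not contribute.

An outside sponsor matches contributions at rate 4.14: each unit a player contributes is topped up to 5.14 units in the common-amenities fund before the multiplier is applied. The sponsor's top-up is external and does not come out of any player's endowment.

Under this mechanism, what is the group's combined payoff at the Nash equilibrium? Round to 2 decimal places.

With the mechanism, a contributed unit returns 1.4 × 5.14 / 6 = 1.1993 per unit of net cost to the contributor — now above 1 — so contributing fully is weakly dominant for every player.
At the Nash equilibrium everyone contributes 39. Group total payoff = 1.4 × 5.14 × 234 = 1683.86.

1683.86 credits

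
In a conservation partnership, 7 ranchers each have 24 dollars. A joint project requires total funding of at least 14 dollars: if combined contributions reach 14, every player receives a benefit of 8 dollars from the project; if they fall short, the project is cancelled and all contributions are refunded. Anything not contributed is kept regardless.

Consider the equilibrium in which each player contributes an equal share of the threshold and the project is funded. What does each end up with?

30 dollars

Equal share of the threshold: 14/7 = 2.
At this profile no one gains by cutting their contribution: any cut drops the total below 14, the project is cancelled, contributions are refunded, and the deviator ends with 24, which is less than 24 − 2 + 8 = 30. Contributing more than 2 just wastes the excess. So contributing exactly 2 is a best response.
Each player's payoff: 24 − 2 + 8 = 30.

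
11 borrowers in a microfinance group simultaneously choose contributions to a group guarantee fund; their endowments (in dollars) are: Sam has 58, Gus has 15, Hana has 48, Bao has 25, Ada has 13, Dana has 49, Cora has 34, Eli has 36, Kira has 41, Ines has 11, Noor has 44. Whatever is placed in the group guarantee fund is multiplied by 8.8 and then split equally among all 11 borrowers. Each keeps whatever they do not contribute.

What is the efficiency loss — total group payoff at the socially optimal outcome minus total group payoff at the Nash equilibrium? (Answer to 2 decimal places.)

2917.20 dollars

The private return per contributed unit is 8.8/11 = 0.8000 < 1 for every player regardless of endowment, so the Nash equilibrium is zero contribution and the group total is Σ E_j = 58 + 15 + 48 + 25 + 13 + 49 + 34 + 36 + 41 + 11 + 44 = 374.
Each contributed unit returns 8.800 to the group, so the social optimum is full contribution by everyone: group total = 8.800 × 374 = 3291.20.
Efficiency loss = (8.800 − 1) × 374 = 2917.20.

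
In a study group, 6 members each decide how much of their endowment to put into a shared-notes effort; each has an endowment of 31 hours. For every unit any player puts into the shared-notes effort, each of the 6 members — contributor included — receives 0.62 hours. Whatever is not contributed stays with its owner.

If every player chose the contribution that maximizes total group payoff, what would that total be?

Each contributed unit returns 3.720 to the group as a whole (0.62 to each of 6 players), which exceeds 1, so the social optimum is full contribution: group total = 3.720 × 186 = 691.92.

691.92 hours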